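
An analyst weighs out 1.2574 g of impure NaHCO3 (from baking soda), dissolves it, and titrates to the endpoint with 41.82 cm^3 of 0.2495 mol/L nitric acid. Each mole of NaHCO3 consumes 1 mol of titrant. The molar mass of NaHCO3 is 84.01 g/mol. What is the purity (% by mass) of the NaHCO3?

69.7%

n(HNO3) = 0.2495 x 0.04182 = 0.01043 mol.
n(NaHCO3) = 0.01043 / 1 = 0.01043 mol.
mass of NaHCO3 = 0.01043 x 84.01 = 0.8766 g.
% purity = 0.8766 / 1.2574 x 100 = 69.7%.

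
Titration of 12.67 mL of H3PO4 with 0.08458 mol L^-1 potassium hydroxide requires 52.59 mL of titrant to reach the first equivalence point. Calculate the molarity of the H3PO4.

0.351 M

n(KOH) = 0.08458 x 0.05259 = 0.004448 mol.
At the first equivalence point, 1 mol OH^- react per mol H3PO4, so n(H3PO4) = 0.004448 / 1 = 0.004448 mol.
[H3PO4] = 0.004448 / 0.01267 L = 0.351 M.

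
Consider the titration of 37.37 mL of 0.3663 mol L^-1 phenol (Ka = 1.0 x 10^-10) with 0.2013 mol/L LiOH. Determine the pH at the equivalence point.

n(C6H5OH) = 0.3663 x 0.03737 = 0.01369 mol; V(LiOH) at equivalence = 0.01369/0.2013 = 0.06800 L.
At equivalence all the acid is converted to C6H5O-; total volume = 0.03737 + 0.06800 = 0.1054 L, so [C6H5O-] = 0.01369/0.1054 = 0.1299 M.
Kb = Kw/Ka = 1.0e-14 / 1.0 x 10^-10 = 0.000100.
[OH^-] = sqrt(Kb x [C6H5O-]) = sqrt(0.000100 x 0.1299) = 0.00360 M.
pOH = 2.44, so pH = 14.00 - 2.44 = 11.56.

11.56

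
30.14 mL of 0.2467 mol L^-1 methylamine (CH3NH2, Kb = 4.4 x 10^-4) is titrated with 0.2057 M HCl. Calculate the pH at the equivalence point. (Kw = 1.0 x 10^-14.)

n(CH3NH2) = 0.2467 x 0.03014 = 0.007436 mol; V(HCl) at equivalence = 0.007436/0.2057 = 0.03615 L.
At equivalence the base is fully converted to CH3NH3+; total volume = 0.06629 L, so [CH3NH3+] = 0.007436/0.06629 = 0.1122 M.
Ka(CH3NH3+) = Kw/Kb = 1.0e-14 / 4.4 x 10^-4 = 2.27e-11.
[H^+] = sqrt(Ka x [CH3NH3+]) = sqrt(2.27e-11 x 0.1122) = 1.60e-6 M.
pH = -log(1.60e-6) = 5.80.

5.80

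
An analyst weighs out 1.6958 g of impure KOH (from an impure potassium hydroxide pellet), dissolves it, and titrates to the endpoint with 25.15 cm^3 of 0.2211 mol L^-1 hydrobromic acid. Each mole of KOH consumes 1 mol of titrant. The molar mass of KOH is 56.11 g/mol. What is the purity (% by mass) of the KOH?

n(HBr) = 0.2211 x 0.02515 = 0.005561 mol.
n(KOH) = 0.005561 / 1 = 0.005561 mol.
mass of KOH = 0.005561 x 56.11 = 0.3120 g.
% purity = 0.3120 / 1.6958 x 100 = 18.4%.

18.4%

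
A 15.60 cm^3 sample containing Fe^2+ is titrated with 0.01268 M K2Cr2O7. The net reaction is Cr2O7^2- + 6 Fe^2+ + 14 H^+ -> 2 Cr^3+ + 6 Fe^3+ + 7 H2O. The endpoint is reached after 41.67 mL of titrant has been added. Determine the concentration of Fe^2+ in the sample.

n(K2Cr2O7) = 0.01268 x 0.04167 = 0.0005284 mol.
From the balanced equation, 1 mol K2Cr2O7 reacts with 6 mol Fe^2+, so n(Fe^2+) = 0.0005284 x 6/1 = 0.003170 mol.
[Fe^2+] = 0.003170 / 0.01560 L = 0.203 M.

0.203 M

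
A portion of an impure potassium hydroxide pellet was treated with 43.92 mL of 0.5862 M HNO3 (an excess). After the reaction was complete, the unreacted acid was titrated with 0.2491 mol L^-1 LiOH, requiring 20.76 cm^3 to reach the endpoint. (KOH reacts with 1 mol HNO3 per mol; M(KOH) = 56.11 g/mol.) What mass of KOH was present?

Total n(HNO3) added = 0.5862 x 0.04392 = 0.02575 mol.
n(LiOH) used = 0.2491 x 0.02076 = 0.005171 mol, which equals the excess n(HNO3).
So n(HNO3) consumed by the sample = 0.02575 - 0.005171 = 0.02057 mol.
n(KOH) = 0.02057 / 1 = 0.02057 mol.
mass = 0.02057 mol x 56.11 g/mol = 1.15 g.

1.15 g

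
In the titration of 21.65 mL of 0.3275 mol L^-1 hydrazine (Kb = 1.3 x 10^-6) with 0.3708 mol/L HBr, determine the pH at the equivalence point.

4.44

n(N2H4) = 0.3275 x 0.02165 = 0.007090 mol; V(HBr) at equivalence = 0.007090/0.3708 = 0.01912 L.
At equivalence the base is fully converted to N2H5+; total volume = 0.04077 L, so [N2H5+] = 0.007090/0.04077 = 0.1739 M.
Ka(N2H5+) = Kw/Kb = 1.0e-14 / 1.3 x 10^-6 = 7.69e-9.
[H^+] = sqrt(Ka x [N2H5+]) = sqrt(7.69e-9 x 0.1739) = 3.66e-5 M.
pH = -log(3.66e-5) = 4.44.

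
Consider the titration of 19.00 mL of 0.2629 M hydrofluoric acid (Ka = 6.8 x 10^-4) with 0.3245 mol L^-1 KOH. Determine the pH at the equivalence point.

n(HF) = 0.2629 x 0.01900 = 0.004995 mol; V(KOH) at equivalence = 0.004995/0.3245 = 0.01539 L.
At equivalence all the acid is converted to F-; total volume = 0.01900 + 0.01539 = 0.03439 L, so [F-] = 0.004995/0.03439 = 0.1452 M.
Kb = Kw/Ka = 1.0e-14 / 6.8 x 10^-4 = 1.47e-11.
[OH^-] = sqrt(Kb x [F-]) = sqrt(1.47e-11 x 0.1452) = 1.46e-6 M.
pOH = 5.84, so pH = 14.00 - 5.84 = 8.16.

8.16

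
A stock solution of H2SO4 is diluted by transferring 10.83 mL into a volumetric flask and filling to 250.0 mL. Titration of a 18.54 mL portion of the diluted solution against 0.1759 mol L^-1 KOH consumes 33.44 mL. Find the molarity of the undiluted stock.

3.66 M

n(KOH) = 0.1759 x 0.03344 = 0.005882 mol.
n(H2SO4) in the aliquot = 0.005882 x 1/2 = 0.002941 mol.
[diluted H2SO4] = 0.002941 / 0.01854 = 0.1586 M.
Dilution factor = 250.0/10.83 = 23.08, so [stock] = 0.1586 x 23.08 = 3.66 M.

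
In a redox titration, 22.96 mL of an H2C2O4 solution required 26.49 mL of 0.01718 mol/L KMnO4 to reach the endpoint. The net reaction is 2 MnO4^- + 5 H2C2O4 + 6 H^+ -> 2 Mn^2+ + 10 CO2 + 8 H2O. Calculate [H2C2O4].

0.0496 M

n(KMnO4) = 0.01718 x 0.02649 = 0.0004551 mol.
From the balanced equation, 2 mol KMnO4 reacts with 5 mol H2C2O4, so n(H2C2O4) = 0.0004551 x 5/2 = 0.001138 mol.
[H2C2O4] = 0.001138 / 0.02296 L = 0.0496 M.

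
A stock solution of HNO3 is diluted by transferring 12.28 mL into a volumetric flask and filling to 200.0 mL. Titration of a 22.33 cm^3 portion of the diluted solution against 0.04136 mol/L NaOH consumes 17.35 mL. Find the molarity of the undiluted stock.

0.523 M

n(NaOH) = 0.04136 x 0.01735 = 0.0007176 mol.
n(HNO3) in the aliquot = 0.0007176 mol.
[diluted HNO3] = 0.0007176 / 0.02233 = 0.03214 M.
Dilution factor = 200.0/12.28 = 16.29, so [stock] = 0.03214 x 16.29 = 0.523 M.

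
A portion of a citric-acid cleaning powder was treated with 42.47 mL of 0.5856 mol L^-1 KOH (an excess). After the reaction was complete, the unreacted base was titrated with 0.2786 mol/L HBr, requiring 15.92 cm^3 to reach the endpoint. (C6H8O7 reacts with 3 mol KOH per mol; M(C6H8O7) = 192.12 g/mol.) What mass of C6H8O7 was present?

1.31 g

Total n(KOH) added = 0.5856 x 0.04247 = 0.02487 mol.
n(HBr) used = 0.2786 x 0.01592 = 0.004435 mol, which equals the excess n(KOH).
So n(KOH) consumed by the sample = 0.02487 - 0.004435 = 0.02044 mol.
n(C6H8O7) = 0.02044 / 3 = 0.006812 mol.
mass = 0.006812 mol x 192.12 g/mol = 1.31 g.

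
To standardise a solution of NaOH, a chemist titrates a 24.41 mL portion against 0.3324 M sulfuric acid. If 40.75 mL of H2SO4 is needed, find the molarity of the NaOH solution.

1.11 M

n(H2SO4) delivered = 0.3324 x 0.04075 = 0.01355 mol.
The reaction is 2 NaOH + 1 H2SO4, so n(NaOH) = 0.01355 x 2/1 = 0.02709 mol.
[NaOH] = 0.02709 mol / 0.02441 L = 1.11 M.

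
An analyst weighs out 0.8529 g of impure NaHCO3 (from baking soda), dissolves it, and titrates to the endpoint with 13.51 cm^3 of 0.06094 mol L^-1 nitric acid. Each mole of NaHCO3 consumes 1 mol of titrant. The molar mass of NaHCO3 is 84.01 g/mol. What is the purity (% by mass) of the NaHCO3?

8.11%

n(HNO3) = 0.06094 x 0.01351 = 0.0008233 mol.
n(NaHCO3) = 0.0008233 / 1 = 0.0008233 mol.
mass of NaHCO3 = 0.0008233 x 84.01 = 0.06917 g.
% purity = 0.06917 / 0.8529 x 100 = 8.11%.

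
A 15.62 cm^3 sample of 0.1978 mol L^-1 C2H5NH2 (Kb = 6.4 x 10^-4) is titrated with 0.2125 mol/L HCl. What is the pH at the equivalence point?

5.90

n(C2H5NH2) = 0.1978 x 0.01562 = 0.003090 mol; V(HCl) at equivalence = 0.003090/0.2125 = 0.01454 L.
At equivalence the base is fully converted to C2H5NH3+; total volume = 0.03016 L, so [C2H5NH3+] = 0.003090/0.03016 = 0.1024 M.
Ka(C2H5NH3+) = Kw/Kb = 1.0e-14 / 6.4 x 10^-4 = 1.56e-11.
[H^+] = sqrt(Ka x [C2H5NH3+]) = sqrt(1.56e-11 x 0.1024) = 1.27e-6 M.
pH = -log(1.27e-6) = 5.90.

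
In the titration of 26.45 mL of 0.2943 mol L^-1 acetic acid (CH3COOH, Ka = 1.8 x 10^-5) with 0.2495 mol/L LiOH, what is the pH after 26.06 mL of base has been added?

5.45

Initial n(CH3COOH) = 0.2943 x 0.02645 = 0.007784 mol.
n(LiOH) added = 0.2495 x 0.02606 = 0.006502 mol, converting that many moles of CH3COOH to CH3COO-.
Remaining n(CH3COOH) = 0.001282 mol; n(CH3COO-) = 0.006502 mol.
By Henderson-Hasselbalch, pH = pKa + log([A^-]/[HA]) = 4.74 + log(0.006502/0.001282) = 4.74 + (+0.71) = 5.45.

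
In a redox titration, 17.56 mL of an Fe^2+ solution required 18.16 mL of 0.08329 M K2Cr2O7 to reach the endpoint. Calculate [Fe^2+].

0.517 M

n(K2Cr2O7) = 0.08329 x 0.01816 = 0.001513 mol.
From the balanced equation, 1 mol K2Cr2O7 reacts with 6 mol Fe^2+, so n(Fe^2+) = 0.001513 x 6/1 = 0.009075 mol.
[Fe^2+] = 0.009075 / 0.01756 L = 0.517 M.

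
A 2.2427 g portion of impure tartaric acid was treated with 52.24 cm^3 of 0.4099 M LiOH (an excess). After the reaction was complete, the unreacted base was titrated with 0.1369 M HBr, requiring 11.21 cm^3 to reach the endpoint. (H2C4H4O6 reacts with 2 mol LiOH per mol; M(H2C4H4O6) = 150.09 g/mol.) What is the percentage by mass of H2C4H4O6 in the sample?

66.5%

Total n(LiOH) added = 0.4099 x 0.05224 = 0.02141 mol.
n(HBr) used = 0.1369 x 0.01121 = 0.001535 mol, which equals the excess n(LiOH).
So n(LiOH) consumed by the sample = 0.02141 - 0.001535 = 0.01988 mol.
n(H2C4H4O6) = 0.01988 / 2 = 0.009939 mol.
mass H2C4H4O6 = 0.009939 x 150.09 = 1.492 g, so %H2C4H4O6 = 1.492/2.2427 x 100 = 66.5%.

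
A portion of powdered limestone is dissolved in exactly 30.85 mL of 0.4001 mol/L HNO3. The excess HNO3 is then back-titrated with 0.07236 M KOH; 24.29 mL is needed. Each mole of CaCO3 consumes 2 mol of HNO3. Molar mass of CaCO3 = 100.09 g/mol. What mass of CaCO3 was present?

Total n(HNO3) added = 0.4001 x 0.03085 = 0.01234 mol.
n(KOH) used = 0.07236 x 0.02429 = 0.001758 mol, which equals the excess n(HNO3).
So n(HNO3) consumed by the sample = 0.01234 - 0.001758 = 0.01059 mol.
n(CaCO3) = 0.01059 / 2 = 0.005293 mol.
mass = 0.005293 mol x 100.09 g/mol = 0.530 g.

0.530 g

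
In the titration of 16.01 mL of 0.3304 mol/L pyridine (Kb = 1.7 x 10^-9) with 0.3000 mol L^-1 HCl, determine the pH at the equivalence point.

3.02

n(C5H5N) = 0.3304 x 0.01601 = 0.005290 mol; V(HCl) at equivalence = 0.005290/0.3000 = 0.01763 L.
At equivalence the base is fully converted to C5H5NH+; total volume = 0.03364 L, so [C5H5NH+] = 0.005290/0.03364 = 0.1572 M.
Ka(C5H5NH+) = Kw/Kb = 1.0e-14 / 1.7 x 10^-9 = 5.88e-6.
[H^+] = sqrt(Ka x [C5H5NH+]) = sqrt(5.88e-6 x 0.1572) = 0.000962 M.
pH = -log(0.000962) = 3.02.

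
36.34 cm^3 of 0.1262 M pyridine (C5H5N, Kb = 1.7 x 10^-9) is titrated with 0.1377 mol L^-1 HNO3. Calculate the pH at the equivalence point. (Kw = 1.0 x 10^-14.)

n(C5H5N) = 0.1262 x 0.03634 = 0.004586 mol; V(HNO3) at equivalence = 0.004586/0.1377 = 0.03331 L.
At equivalence the base is fully converted to C5H5NH+; total volume = 0.06965 L, so [C5H5NH+] = 0.004586/0.06965 = 0.06585 M.
Ka(C5H5NH+) = Kw/Kb = 1.0e-14 / 1.7 x 10^-9 = 5.88e-6.
[H^+] = sqrt(Ka x [C5H5NH+]) = sqrt(5.88e-6 x 0.06585) = 0.000622 M.
pH = -log(0.000622) = 3.21.

3.21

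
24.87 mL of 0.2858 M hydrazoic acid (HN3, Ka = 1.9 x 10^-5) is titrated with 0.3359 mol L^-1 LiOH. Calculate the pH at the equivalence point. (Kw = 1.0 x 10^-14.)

n(HN3) = 0.2858 x 0.02487 = 0.007108 mol; V(LiOH) at equivalence = 0.007108/0.3359 = 0.02116 L.
At equivalence all the acid is converted to N3-; total volume = 0.02487 + 0.02116 = 0.04603 L, so [N3-] = 0.007108/0.04603 = 0.1544 M.
Kb = Kw/Ka = 1.0e-14 / 1.9 x 10^-5 = 5.26e-10.
[OH^-] = sqrt(Kb x [N3-]) = sqrt(5.26e-10 x 0.1544) = 9.02e-6 M.
pOH = 5.05, so pH = 14.00 - 5.05 = 8.95.

8.95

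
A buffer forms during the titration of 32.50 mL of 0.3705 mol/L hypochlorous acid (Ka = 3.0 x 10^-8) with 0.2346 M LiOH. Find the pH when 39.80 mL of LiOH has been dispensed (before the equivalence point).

Initial n(HClO) = 0.3705 x 0.03250 = 0.01204 mol.
n(LiOH) added = 0.2346 x 0.03980 = 0.009337 mol, converting that many moles of HClO to ClO-.
Remaining n(HClO) = 0.002704 mol; n(ClO-) = 0.009337 mol.
By Henderson-Hasselbalch, pH = pKa + log([A^-]/[HA]) = 7.52 + log(0.009337/0.002704) = 7.52 + (+0.54) = 8.06.

8.06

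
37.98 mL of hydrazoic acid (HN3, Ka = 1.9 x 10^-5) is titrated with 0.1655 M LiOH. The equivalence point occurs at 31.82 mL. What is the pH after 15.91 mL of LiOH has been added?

4.72

15.91 mL is exactly half the equivalence volume (31.82/2), i.e. the half-equivalence point.
There, n(HA) = n(A^-), so pH = pKa = -log(1.9 x 10^-5) = 4.72.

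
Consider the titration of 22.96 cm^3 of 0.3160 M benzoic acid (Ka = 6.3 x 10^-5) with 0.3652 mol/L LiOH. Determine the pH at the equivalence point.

8.71

n(C6H5COOH) = 0.3160 x 0.02296 = 0.007255 mol; V(LiOH) at equivalence = 0.007255/0.3652 = 0.01987 L.
At equivalence all the acid is converted to C6H5COO-; total volume = 0.02296 + 0.01987 = 0.04283 L, so [C6H5COO-] = 0.007255/0.04283 = 0.1694 M.
Kb = Kw/Ka = 1.0e-14 / 6.3 x 10^-5 = 1.59e-10.
[OH^-] = sqrt(Kb x [C6H5COO-]) = sqrt(1.59e-10 x 0.1694) = 5.19e-6 M.
pOH = 5.29, so pH = 14.00 - 5.29 = 8.71.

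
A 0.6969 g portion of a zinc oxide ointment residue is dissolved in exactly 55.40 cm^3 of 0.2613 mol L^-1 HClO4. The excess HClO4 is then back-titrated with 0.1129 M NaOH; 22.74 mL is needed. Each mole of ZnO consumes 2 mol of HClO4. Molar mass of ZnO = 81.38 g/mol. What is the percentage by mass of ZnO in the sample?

Total n(HClO4) added = 0.2613 x 0.05540 = 0.01448 mol.
n(NaOH) used = 0.1129 x 0.02274 = 0.002567 mol, which equals the excess n(HClO4).
So n(HClO4) consumed by the sample = 0.01448 - 0.002567 = 0.01191 mol.
n(ZnO) = 0.01191 / 2 = 0.005954 mol.
mass ZnO = 0.005954 x 81.38 = 0.4846 g, so %ZnO = 0.4846/0.6969 x 100 = 69.5%.

69.5%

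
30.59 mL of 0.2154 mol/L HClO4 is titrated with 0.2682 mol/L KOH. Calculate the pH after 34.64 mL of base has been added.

12.62

n(acid) = 0.2154 x 0.03059 = 0.006589 mol; n(KOH) added = 0.2682 x 0.03464 = 0.009290 mol.
Base is in excess by 0.009290 - 0.006589 = 0.002701 mol in a total volume of 0.06523 L.
[OH^-] = 0.002701/0.06523 = 0.04141 M, so pOH = 1.38 and pH = 14.00 - 1.38 = 12.62.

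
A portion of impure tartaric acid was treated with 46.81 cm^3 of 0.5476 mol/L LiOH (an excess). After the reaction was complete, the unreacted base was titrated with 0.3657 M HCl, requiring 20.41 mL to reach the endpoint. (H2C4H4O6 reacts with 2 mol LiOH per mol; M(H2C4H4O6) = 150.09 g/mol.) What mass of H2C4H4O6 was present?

1.36 g

Total n(LiOH) added = 0.5476 x 0.04681 = 0.02563 mol.
n(HCl) used = 0.3657 x 0.02041 = 0.007464 mol, which equals the excess n(LiOH).
So n(LiOH) consumed by the sample = 0.02563 - 0.007464 = 0.01817 mol.
n(H2C4H4O6) = 0.01817 / 2 = 0.009085 mol.
mass = 0.009085 mol x 150.09 g/mol = 1.36 g.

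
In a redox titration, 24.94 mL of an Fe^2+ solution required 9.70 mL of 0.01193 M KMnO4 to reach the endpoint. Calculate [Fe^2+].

n(KMnO4) = 0.01193 x 0.009700 = 0.0001157 mol.
From the balanced equation, 1 mol KMnO4 reacts with 5 mol Fe^2+, so n(Fe^2+) = 0.0001157 x 5/1 = 0.0005786 mol.
[Fe^2+] = 0.0005786 / 0.02494 L = 0.0232 M.

0.0232 M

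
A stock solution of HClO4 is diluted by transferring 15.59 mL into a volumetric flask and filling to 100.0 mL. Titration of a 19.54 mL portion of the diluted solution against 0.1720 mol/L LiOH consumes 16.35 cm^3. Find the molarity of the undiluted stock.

0.923 M

n(LiOH) = 0.1720 x 0.01635 = 0.002812 mol.
n(HClO4) in the aliquot = 0.002812 mol.
[diluted HClO4] = 0.002812 / 0.01954 = 0.1439 M.
Dilution factor = 100.0/15.59 = 6.414, so [stock] = 0.1439 x 6.414 = 0.923 M.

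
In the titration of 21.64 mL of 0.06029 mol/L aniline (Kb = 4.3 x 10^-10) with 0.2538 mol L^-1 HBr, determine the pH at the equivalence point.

n(C6H5NH2) = 0.06029 x 0.02164 = 0.001305 mol; V(HBr) at equivalence = 0.001305/0.2538 = 0.005141 L.
At equivalence the base is fully converted to C6H5NH3+; total volume = 0.02678 L, so [C6H5NH3+] = 0.001305/0.02678 = 0.04872 M.
Ka(C6H5NH3+) = Kw/Kb = 1.0e-14 / 4.3 x 10^-10 = 2.33e-5.
[H^+] = sqrt(Ka x [C6H5NH3+]) = sqrt(2.33e-5 x 0.04872) = 0.00106 M.
pH = -log(0.00106) = 2.97.

2.97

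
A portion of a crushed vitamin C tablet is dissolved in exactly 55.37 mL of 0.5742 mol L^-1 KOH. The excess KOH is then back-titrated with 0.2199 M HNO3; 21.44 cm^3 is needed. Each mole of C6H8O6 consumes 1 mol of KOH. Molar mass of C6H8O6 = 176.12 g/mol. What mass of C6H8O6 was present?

Total n(KOH) added = 0.5742 x 0.05537 = 0.03179 mol.
n(HNO3) used = 0.2199 x 0.02144 = 0.004715 mol, which equals the excess n(KOH).
So n(KOH) consumed by the sample = 0.03179 - 0.004715 = 0.02708 mol.
n(C6H8O6) = 0.02708 / 1 = 0.02708 mol.
mass = 0.02708 mol x 176.12 g/mol = 4.77 g.

4.77 g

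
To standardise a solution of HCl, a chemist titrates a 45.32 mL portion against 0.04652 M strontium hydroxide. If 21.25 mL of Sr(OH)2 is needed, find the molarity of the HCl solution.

0.0436 M

n(Sr(OH)2) delivered = 0.04652 x 0.02125 = 0.0009885 mol.
The reaction is 2 HCl + 1 Sr(OH)2, so n(HCl) = 0.0009885 x 2/1 = 0.001977 mol.
[HCl] = 0.001977 mol / 0.04532 L = 0.0436 M.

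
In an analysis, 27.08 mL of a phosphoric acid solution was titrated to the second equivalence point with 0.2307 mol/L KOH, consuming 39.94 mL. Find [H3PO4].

n(KOH) = 0.2307 x 0.03994 = 0.009214 mol.
At the second equivalence point, 2 mol OH^- react per mol H3PO4, so n(H3PO4) = 0.009214 / 2 = 0.004607 mol.
[H3PO4] = 0.004607 / 0.02708 L = 0.170 M.

0.170 M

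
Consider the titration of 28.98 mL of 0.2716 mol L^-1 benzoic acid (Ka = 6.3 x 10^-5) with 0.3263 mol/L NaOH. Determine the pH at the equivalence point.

n(C6H5COOH) = 0.2716 x 0.02898 = 0.007871 mol; V(NaOH) at equivalence = 0.007871/0.3263 = 0.02412 L.
At equivalence all the acid is converted to C6H5COO-; total volume = 0.02898 + 0.02412 = 0.05310 L, so [C6H5COO-] = 0.007871/0.05310 = 0.1482 M.
Kb = Kw/Ka = 1.0e-14 / 6.3 x 10^-5 = 1.59e-10.
[OH^-] = sqrt(Kb x [C6H5COO-]) = sqrt(1.59e-10 x 0.1482) = 4.85e-6 M.
pOH = 5.31, so pH = 14.00 - 5.31 = 8.69.

8.69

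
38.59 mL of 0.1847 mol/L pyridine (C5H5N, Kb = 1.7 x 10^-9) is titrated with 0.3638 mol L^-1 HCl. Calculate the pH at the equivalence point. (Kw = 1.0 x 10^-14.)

n(C5H5N) = 0.1847 x 0.03859 = 0.007128 mol; V(HCl) at equivalence = 0.007128/0.3638 = 0.01959 L.
At equivalence the base is fully converted to C5H5NH+; total volume = 0.05818 L, so [C5H5NH+] = 0.007128/0.05818 = 0.1225 M.
Ka(C5H5NH+) = Kw/Kb = 1.0e-14 / 1.7 x 10^-9 = 5.88e-6.
[H^+] = sqrt(Ka x [C5H5NH+]) = sqrt(5.88e-6 x 0.1225) = 0.000849 M.
pH = -log(0.000849) = 3.07.

3.07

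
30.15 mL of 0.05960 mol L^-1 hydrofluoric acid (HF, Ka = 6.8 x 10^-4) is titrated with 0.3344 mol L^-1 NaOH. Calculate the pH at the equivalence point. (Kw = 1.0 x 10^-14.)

7.94

n(HF) = 0.05960 x 0.03015 = 0.001797 mol; V(NaOH) at equivalence = 0.001797/0.3344 = 0.005374 L.
At equivalence all the acid is converted to F-; total volume = 0.03015 + 0.005374 = 0.03552 L, so [F-] = 0.001797/0.03552 = 0.05058 M.
Kb = Kw/Ka = 1.0e-14 / 6.8 x 10^-4 = 1.47e-11.
[OH^-] = sqrt(Kb x [F-]) = sqrt(1.47e-11 x 0.05058) = 8.62e-7 M.
pOH = 6.06, so pH = 14.00 - 6.06 = 7.94.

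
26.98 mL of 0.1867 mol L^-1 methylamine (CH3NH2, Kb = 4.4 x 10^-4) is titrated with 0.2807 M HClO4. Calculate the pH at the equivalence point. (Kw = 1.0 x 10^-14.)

n(CH3NH2) = 0.1867 x 0.02698 = 0.005037 mol; V(HClO4) at equivalence = 0.005037/0.2807 = 0.01795 L.
At equivalence the base is fully converted to CH3NH3+; total volume = 0.04493 L, so [CH3NH3+] = 0.005037/0.04493 = 0.1121 M.
Ka(CH3NH3+) = Kw/Kb = 1.0e-14 / 4.4 x 10^-4 = 2.27e-11.
[H^+] = sqrt(Ka x [CH3NH3+]) = sqrt(2.27e-11 x 0.1121) = 1.60e-6 M.
pH = -log(1.60e-6) = 5.80.

5.80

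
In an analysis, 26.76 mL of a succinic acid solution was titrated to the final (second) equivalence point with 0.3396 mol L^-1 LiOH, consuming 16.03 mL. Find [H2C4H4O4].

0.102 M

n(LiOH) = 0.3396 x 0.01603 = 0.005444 mol.
At the final (second) equivalence point, 2 mol OH^- react per mol H2C4H4O4, so n(H2C4H4O4) = 0.005444 / 2 = 0.002722 mol.
[H2C4H4O4] = 0.002722 / 0.02676 L = 0.102 M.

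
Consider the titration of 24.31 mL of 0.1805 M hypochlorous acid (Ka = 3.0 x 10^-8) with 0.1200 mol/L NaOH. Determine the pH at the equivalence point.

n(HClO) = 0.1805 x 0.02431 = 0.004388 mol; V(NaOH) at equivalence = 0.004388/0.1200 = 0.03657 L.
At equivalence all the acid is converted to ClO-; total volume = 0.02431 + 0.03657 = 0.06088 L, so [ClO-] = 0.004388/0.06088 = 0.07208 M.
Kb = Kw/Ka = 1.0e-14 / 3.0 x 10^-8 = 3.33e-7.
[OH^-] = sqrt(Kb x [ClO-]) = sqrt(3.33e-7 x 0.07208) = 0.000155 M.
pOH = 3.81, so pH = 14.00 - 3.81 = 10.19.

10.19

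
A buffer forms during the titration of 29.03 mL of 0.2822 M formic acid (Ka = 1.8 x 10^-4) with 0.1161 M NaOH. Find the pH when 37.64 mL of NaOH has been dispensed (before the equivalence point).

3.80

Initial n(HCOOH) = 0.2822 x 0.02903 = 0.008192 mol.
n(NaOH) added = 0.1161 x 0.03764 = 0.004370 mol, converting that many moles of HCOOH to HCOO-.
Remaining n(HCOOH) = 0.003822 mol; n(HCOO-) = 0.004370 mol.
By Henderson-Hasselbalch, pH = pKa + log([A^-]/[HA]) = 3.74 + log(0.004370/0.003822) = 3.74 + (+0.06) = 3.80.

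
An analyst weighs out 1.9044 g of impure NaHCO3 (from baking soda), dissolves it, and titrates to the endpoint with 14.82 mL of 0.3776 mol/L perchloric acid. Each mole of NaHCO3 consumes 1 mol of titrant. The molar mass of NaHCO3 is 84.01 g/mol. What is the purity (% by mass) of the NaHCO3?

n(HClO4) = 0.3776 x 0.01482 = 0.005596 mol.
n(NaHCO3) = 0.005596 / 1 = 0.005596 mol.
mass of NaHCO3 = 0.005596 x 84.01 = 0.4701 g.
% purity = 0.4701 / 1.9044 x 100 = 24.7%.

24.7%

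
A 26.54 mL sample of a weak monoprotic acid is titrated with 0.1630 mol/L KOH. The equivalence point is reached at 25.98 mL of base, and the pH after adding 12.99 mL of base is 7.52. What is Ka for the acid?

12.99 mL is half of the equivalence volume, so this is the half-equivalence point where [HA] = [A^-].
At half-equivalence pH = pKa, so pKa = 7.52.
Ka = 10^(-7.52) = 3.0 x 10^-8.

3.0 x 10^-8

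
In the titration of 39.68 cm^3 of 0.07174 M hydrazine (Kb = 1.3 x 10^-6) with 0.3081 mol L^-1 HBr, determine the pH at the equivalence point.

4.67

n(N2H4) = 0.07174 x 0.03968 = 0.002847 mol; V(HBr) at equivalence = 0.002847/0.3081 = 0.009239 L.
At equivalence the base is fully converted to N2H5+; total volume = 0.04892 L, so [N2H5+] = 0.002847/0.04892 = 0.05819 M.
Ka(N2H5+) = Kw/Kb = 1.0e-14 / 1.3 x 10^-6 = 7.69e-9.
[H^+] = sqrt(Ka x [N2H5+]) = sqrt(7.69e-9 x 0.05819) = 2.12e-5 M.
pH = -log(2.12e-5) = 4.67.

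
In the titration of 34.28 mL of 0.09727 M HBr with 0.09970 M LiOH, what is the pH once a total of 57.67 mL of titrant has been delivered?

n(acid) = 0.09727 x 0.03428 = 0.003334 mol; n(LiOH) added = 0.09970 x 0.05767 = 0.005750 mol.
Base is in excess by 0.005750 - 0.003334 = 0.002415 mol in a total volume of 0.09195 L.
[OH^-] = 0.002415/0.09195 = 0.02627 M, so pOH = 1.58 and pH = 14.00 - 1.58 = 12.42.

12.42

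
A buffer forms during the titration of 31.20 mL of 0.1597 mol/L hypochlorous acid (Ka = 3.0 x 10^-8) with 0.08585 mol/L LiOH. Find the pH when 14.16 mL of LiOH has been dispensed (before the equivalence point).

7.03

Initial n(HClO) = 0.1597 x 0.03120 = 0.004983 mol.
n(LiOH) added = 0.08585 x 0.01416 = 0.001216 mol, converting that many moles of HClO to ClO-.
Remaining n(HClO) = 0.003767 mol; n(ClO-) = 0.001216 mol.
By Henderson-Hasselbalch, pH = pKa + log([A^-]/[HA]) = 7.52 + log(0.001216/0.003767) = 7.52 + (-0.49) = 7.03.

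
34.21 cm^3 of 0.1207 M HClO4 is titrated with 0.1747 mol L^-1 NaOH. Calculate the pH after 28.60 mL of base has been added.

n(acid) = 0.1207 x 0.03421 = 0.004129 mol; n(NaOH) added = 0.1747 x 0.02860 = 0.004996 mol.
Base is in excess by 0.004996 - 0.004129 = 0.0008673 mol in a total volume of 0.06281 L.
[OH^-] = 0.0008673/0.06281 = 0.01381 M, so pOH = 1.86 and pH = 14.00 - 1.86 = 12.14.

12.14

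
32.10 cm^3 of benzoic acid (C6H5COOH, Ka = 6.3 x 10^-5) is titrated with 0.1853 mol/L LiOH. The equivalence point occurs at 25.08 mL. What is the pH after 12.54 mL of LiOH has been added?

4.20

12.54 mL is exactly half the equivalence volume (25.08/2), i.e. the half-equivalence point.
There, n(HA) = n(A^-), so pH = pKa = -log(6.3 x 10^-5) = 4.20.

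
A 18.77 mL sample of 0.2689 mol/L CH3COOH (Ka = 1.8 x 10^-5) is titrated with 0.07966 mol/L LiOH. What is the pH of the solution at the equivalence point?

n(CH3COOH) = 0.2689 x 0.01877 = 0.005047 mol; V(LiOH) at equivalence = 0.005047/0.07966 = 0.06336 L.
At equivalence all the acid is converted to CH3COO-; total volume = 0.01877 + 0.06336 = 0.08213 L, so [CH3COO-] = 0.005047/0.08213 = 0.06145 M.
Kb = Kw/Ka = 1.0e-14 / 1.8 x 10^-5 = 5.56e-10.
[OH^-] = sqrt(Kb x [CH3COO-]) = sqrt(5.56e-10 x 0.06145) = 5.84e-6 M.
pOH = 5.23, so pH = 14.00 - 5.23 = 8.77.

8.77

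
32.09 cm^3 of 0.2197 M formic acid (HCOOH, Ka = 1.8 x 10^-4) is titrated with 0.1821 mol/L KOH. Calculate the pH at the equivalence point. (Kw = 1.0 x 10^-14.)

n(HCOOH) = 0.2197 x 0.03209 = 0.007050 mol; V(KOH) at equivalence = 0.007050/0.1821 = 0.03872 L.
At equivalence all the acid is converted to HCOO-; total volume = 0.03209 + 0.03872 = 0.07081 L, so [HCOO-] = 0.007050/0.07081 = 0.09957 M.
Kb = Kw/Ka = 1.0e-14 / 1.8 x 10^-4 = 5.56e-11.
[OH^-] = sqrt(Kb x [HCOO-]) = sqrt(5.56e-11 x 0.09957) = 2.35e-6 M.
pOH = 5.63, so pH = 14.00 - 5.63 = 8.37.

8.37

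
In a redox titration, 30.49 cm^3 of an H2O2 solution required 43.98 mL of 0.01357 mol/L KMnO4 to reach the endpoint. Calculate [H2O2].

0.0489 M

n(KMnO4) = 0.01357 x 0.04398 = 0.0005968 mol.
From the balanced equation, 2 mol KMnO4 reacts with 5 mol H2O2, so n(H2O2) = 0.0005968 x 5/2 = 0.001492 mol.
[H2O2] = 0.001492 / 0.03049 L = 0.0489 M.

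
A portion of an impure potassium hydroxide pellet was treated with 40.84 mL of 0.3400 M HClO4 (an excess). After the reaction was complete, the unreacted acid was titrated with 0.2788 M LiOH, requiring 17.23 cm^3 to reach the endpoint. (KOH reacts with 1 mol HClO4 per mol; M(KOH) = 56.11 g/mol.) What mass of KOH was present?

Total n(HClO4) added = 0.3400 x 0.04084 = 0.01389 mol.
n(LiOH) used = 0.2788 x 0.01723 = 0.004804 mol, which equals the excess n(HClO4).
So n(HClO4) consumed by the sample = 0.01389 - 0.004804 = 0.009082 mol.
n(KOH) = 0.009082 / 1 = 0.009082 mol.
mass = 0.009082 mol x 56.11 g/mol = 0.510 g.

0.510 g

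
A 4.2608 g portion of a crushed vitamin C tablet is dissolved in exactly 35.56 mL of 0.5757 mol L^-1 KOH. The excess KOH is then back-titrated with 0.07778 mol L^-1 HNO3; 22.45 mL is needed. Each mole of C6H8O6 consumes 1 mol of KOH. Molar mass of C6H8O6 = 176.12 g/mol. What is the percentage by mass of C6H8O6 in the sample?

Total n(KOH) added = 0.5757 x 0.03556 = 0.02047 mol.
n(HNO3) used = 0.07778 x 0.02245 = 0.001746 mol, which equals the excess n(KOH).
So n(KOH) consumed by the sample = 0.02047 - 0.001746 = 0.01873 mol.
n(C6H8O6) = 0.01873 / 1 = 0.01873 mol.
mass C6H8O6 = 0.01873 x 176.12 = 3.298 g, so %C6H8O6 = 3.298/4.2608 x 100 = 77.4%.

77.4%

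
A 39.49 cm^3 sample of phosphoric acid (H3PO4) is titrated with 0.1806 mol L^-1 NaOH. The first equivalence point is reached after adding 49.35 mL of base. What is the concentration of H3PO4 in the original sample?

0.226 M

n(NaOH) = 0.1806 x 0.04935 = 0.008913 mol.
At the first equivalence point, 1 mol OH^- react per mol H3PO4, so n(H3PO4) = 0.008913 / 1 = 0.008913 mol.
[H3PO4] = 0.008913 / 0.03949 L = 0.226 M.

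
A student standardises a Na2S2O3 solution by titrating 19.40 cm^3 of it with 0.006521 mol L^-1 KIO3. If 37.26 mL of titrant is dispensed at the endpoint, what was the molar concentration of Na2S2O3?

0.0751 M

n(KIO3) = 0.006521 x 0.03726 = 0.0002430 mol.
From the balanced equation, 1 mol KIO3 reacts with 6 mol Na2S2O3, so n(Na2S2O3) = 0.0002430 x 6/1 = 0.001458 mol.
[Na2S2O3] = 0.001458 / 0.01940 L = 0.0751 M.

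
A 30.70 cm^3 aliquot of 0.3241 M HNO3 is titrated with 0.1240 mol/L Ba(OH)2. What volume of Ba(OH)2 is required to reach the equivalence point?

40.1 mL

n(HNO3) = 0.3241 mol/L x 0.03070 L = 0.009950 mol.
The neutralisation is 2 HNO3 : 1 Ba(OH)2, so n(Ba(OH)2) = 0.009950 x 1/2 = 0.004975 mol.
V(Ba(OH)2) = 0.004975 / 0.1240 = 0.04012 L = 40.1 mL.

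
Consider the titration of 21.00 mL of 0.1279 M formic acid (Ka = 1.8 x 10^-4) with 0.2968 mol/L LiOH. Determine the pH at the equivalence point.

8.35

n(HCOOH) = 0.1279 x 0.02100 = 0.002686 mol; V(LiOH) at equivalence = 0.002686/0.2968 = 0.009050 L.
At equivalence all the acid is converted to HCOO-; total volume = 0.02100 + 0.009050 = 0.03005 L, so [HCOO-] = 0.002686/0.03005 = 0.08938 M.
Kb = Kw/Ka = 1.0e-14 / 1.8 x 10^-4 = 5.56e-11.
[OH^-] = sqrt(Kb x [HCOO-]) = sqrt(5.56e-11 x 0.08938) = 2.23e-6 M.
pOH = 5.65, so pH = 14.00 - 5.65 = 8.35.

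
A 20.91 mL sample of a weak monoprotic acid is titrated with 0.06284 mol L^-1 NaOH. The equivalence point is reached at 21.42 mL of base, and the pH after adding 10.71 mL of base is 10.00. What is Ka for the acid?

10.71 mL is half of the equivalence volume, so this is the half-equivalence point where [HA] = [A^-].
At half-equivalence pH = pKa, so pKa = 10.00.
Ka = 10^(-10.00) = 1.0 x 10^-10.

1.0 x 10^-10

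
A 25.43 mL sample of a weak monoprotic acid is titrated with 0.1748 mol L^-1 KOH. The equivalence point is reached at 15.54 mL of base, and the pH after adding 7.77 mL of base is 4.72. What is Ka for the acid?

7.77 mL is half of the equivalence volume, so this is the half-equivalence point where [HA] = [A^-].
At half-equivalence pH = pKa, so pKa = 4.72.
Ka = 10^(-4.72) = 1.9 x 10^-5.

1.9 x 10^-5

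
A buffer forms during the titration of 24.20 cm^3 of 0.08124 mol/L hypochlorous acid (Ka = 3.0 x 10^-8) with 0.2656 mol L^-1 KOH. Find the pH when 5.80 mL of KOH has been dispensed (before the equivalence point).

8.08

Initial n(HClO) = 0.08124 x 0.02420 = 0.001966 mol.
n(KOH) added = 0.2656 x 0.005800 = 0.001540 mol, converting that many moles of HClO to ClO-.
Remaining n(HClO) = 0.0004255 mol; n(ClO-) = 0.001540 mol.
By Henderson-Hasselbalch, pH = pKa + log([A^-]/[HA]) = 7.52 + log(0.001540/0.0004255) = 7.52 + (+0.56) = 8.08.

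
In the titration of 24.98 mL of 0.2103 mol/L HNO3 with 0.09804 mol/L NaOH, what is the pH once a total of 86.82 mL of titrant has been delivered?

12.46

n(acid) = 0.2103 x 0.02498 = 0.005253 mol; n(NaOH) added = 0.09804 x 0.08682 = 0.008512 mol.
Base is in excess by 0.008512 - 0.005253 = 0.003259 mol in a total volume of 0.1118 L.
[OH^-] = 0.003259/0.1118 = 0.02915 M, so pOH = 1.54 and pH = 14.00 - 1.54 = 12.46.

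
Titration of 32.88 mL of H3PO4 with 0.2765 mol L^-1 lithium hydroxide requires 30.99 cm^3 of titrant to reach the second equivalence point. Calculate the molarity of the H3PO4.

0.130 M

n(LiOH) = 0.2765 x 0.03099 = 0.008569 mol.
At the second equivalence point, 2 mol OH^- react per mol H3PO4, so n(H3PO4) = 0.008569 / 2 = 0.004284 mol.
[H3PO4] = 0.004284 / 0.03288 L = 0.130 M.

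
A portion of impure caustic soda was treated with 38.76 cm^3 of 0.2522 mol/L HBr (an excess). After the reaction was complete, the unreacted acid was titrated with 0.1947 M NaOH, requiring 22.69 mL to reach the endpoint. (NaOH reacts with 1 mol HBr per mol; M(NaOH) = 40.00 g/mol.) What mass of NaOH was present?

0.214 g

Total n(HBr) added = 0.2522 x 0.03876 = 0.009775 mol.
n(NaOH) used = 0.1947 x 0.02269 = 0.004418 mol, which equals the excess n(HBr).
So n(HBr) consumed by the sample = 0.009775 - 0.004418 = 0.005358 mol.
n(NaOH) = 0.005358 / 1 = 0.005358 mol.
mass = 0.005358 mol x 40.00 g/mol = 0.214 g.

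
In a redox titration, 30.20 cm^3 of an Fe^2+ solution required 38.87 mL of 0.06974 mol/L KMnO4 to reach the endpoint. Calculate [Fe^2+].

n(KMnO4) = 0.06974 x 0.03887 = 0.002711 mol.
From the balanced equation, 1 mol KMnO4 reacts with 5 mol Fe^2+, so n(Fe^2+) = 0.002711 x 5/1 = 0.01355 mol.
[Fe^2+] = 0.01355 / 0.03020 L = 0.449 M.

0.449 M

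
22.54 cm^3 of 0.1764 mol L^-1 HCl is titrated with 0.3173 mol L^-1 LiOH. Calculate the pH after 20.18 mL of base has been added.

12.75

n(acid) = 0.1764 x 0.02254 = 0.003976 mol; n(LiOH) added = 0.3173 x 0.02018 = 0.006403 mol.
Base is in excess by 0.006403 - 0.003976 = 0.002427 mol in a total volume of 0.04272 L.
[OH^-] = 0.002427/0.04272 = 0.05681 M, so pOH = 1.25 and pH = 14.00 - 1.25 = 12.75.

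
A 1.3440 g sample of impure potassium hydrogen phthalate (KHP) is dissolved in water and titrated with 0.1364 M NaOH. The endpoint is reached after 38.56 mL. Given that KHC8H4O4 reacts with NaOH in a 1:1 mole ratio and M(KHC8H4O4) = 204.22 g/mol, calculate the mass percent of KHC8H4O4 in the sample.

79.9%

n(NaOH) = 0.1364 x 0.03856 = 0.005260 mol.
n(KHC8H4O4) = 0.005260 / 1 = 0.005260 mol.
mass of KHC8H4O4 = 0.005260 x 204.22 = 1.074 g.
% purity = 1.074 / 1.3440 x 100 = 79.9%.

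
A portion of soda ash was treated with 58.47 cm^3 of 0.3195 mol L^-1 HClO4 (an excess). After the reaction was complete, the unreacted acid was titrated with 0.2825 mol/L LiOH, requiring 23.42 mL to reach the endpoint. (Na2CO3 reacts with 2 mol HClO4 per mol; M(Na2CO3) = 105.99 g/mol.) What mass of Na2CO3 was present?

Total n(HClO4) added = 0.3195 x 0.05847 = 0.01868 mol.
n(LiOH) used = 0.2825 x 0.02342 = 0.006616 mol, which equals the excess n(HClO4).
So n(HClO4) consumed by the sample = 0.01868 - 0.006616 = 0.01207 mol.
n(Na2CO3) = 0.01207 / 2 = 0.006033 mol.
mass = 0.006033 mol x 105.99 g/mol = 0.639 g.

0.639 g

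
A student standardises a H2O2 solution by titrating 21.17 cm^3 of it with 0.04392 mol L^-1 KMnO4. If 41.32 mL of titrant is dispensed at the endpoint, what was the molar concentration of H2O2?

n(KMnO4) = 0.04392 x 0.04132 = 0.001815 mol.
From the balanced equation, 2 mol KMnO4 reacts with 5 mol H2O2, so n(H2O2) = 0.001815 x 5/2 = 0.004537 mol.
[H2O2] = 0.004537 / 0.02117 L = 0.214 M.

0.214 M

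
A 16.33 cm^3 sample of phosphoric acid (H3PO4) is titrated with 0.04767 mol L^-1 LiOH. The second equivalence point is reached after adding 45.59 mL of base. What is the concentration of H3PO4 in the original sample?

0.0665 M

n(LiOH) = 0.04767 x 0.04559 = 0.002173 mol.
At the second equivalence point, 2 mol OH^- react per mol H3PO4, so n(H3PO4) = 0.002173 / 2 = 0.001087 mol.
[H3PO4] = 0.001087 / 0.01633 L = 0.0665 M.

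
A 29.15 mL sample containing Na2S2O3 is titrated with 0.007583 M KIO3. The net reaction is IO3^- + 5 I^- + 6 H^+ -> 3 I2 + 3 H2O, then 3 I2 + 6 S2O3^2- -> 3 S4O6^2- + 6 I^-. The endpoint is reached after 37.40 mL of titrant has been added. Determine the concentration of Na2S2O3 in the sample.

n(KIO3) = 0.007583 x 0.03740 = 0.0002836 mol.
From the balanced equation, 1 mol KIO3 reacts with 6 mol Na2S2O3, so n(Na2S2O3) = 0.0002836 x 6/1 = 0.001702 mol.
[Na2S2O3] = 0.001702 / 0.02915 L = 0.0584 M.

0.0584 M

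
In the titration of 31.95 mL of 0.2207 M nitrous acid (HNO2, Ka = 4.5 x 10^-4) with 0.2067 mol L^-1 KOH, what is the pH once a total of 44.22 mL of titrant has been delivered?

12.44

n(acid) = 0.2207 x 0.03195 = 0.007051 mol; n(KOH) added = 0.2067 x 0.04422 = 0.009140 mol.
Base is in excess by 0.009140 - 0.007051 = 0.002089 mol in a total volume of 0.07617 L.
[OH^-] = 0.002089/0.07617 = 0.02742 M, so pOH = 1.56 and pH = 14.00 - 1.56 = 12.44.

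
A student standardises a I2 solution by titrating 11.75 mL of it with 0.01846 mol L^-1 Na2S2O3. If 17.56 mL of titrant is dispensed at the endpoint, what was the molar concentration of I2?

n(Na2S2O3) = 0.01846 x 0.01756 = 0.0003242 mol.
From the balanced equation, 2 mol Na2S2O3 reacts with 1 mol I2, so n(I2) = 0.0003242 x 1/2 = 0.0001621 mol.
[I2] = 0.0001621 / 0.01175 L = 0.0138 M.

0.0138 M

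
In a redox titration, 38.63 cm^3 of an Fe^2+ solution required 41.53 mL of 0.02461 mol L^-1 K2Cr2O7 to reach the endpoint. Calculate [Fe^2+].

0.159 M

n(K2Cr2O7) = 0.02461 x 0.04153 = 0.001022 mol.
From the balanced equation, 1 mol K2Cr2O7 reacts with 6 mol Fe^2+, so n(Fe^2+) = 0.001022 x 6/1 = 0.006132 mol.
[Fe^2+] = 0.006132 / 0.03863 L = 0.159 M.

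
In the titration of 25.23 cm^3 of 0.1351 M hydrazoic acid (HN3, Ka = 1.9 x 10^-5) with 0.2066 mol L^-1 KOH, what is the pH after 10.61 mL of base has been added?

Initial n(HN3) = 0.1351 x 0.02523 = 0.003409 mol.
n(KOH) added = 0.2066 x 0.01061 = 0.002192 mol, converting that many moles of HN3 to N3-.
Remaining n(HN3) = 0.001217 mol; n(N3-) = 0.002192 mol.
By Henderson-Hasselbalch, pH = pKa + log([A^-]/[HA]) = 4.72 + log(0.002192/0.001217) = 4.72 + (+0.26) = 4.98.

4.98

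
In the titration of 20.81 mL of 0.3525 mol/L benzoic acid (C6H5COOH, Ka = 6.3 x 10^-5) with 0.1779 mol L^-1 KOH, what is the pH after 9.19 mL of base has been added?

Initial n(C6H5COOH) = 0.3525 x 0.02081 = 0.007336 mol.
n(KOH) added = 0.1779 x 0.009190 = 0.001635 mol, converting that many moles of C6H5COOH to C6H5COO-.
Remaining n(C6H5COOH) = 0.005701 mol; n(C6H5COO-) = 0.001635 mol.
By Henderson-Hasselbalch, pH = pKa + log([A^-]/[HA]) = 4.20 + log(0.001635/0.005701) = 4.20 + (-0.54) = 3.66.

3.66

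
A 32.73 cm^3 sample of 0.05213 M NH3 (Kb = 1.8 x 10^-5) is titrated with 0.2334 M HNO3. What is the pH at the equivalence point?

5.31

n(NH3) = 0.05213 x 0.03273 = 0.001706 mol; V(HNO3) at equivalence = 0.001706/0.2334 = 0.007310 L.
At equivalence the base is fully converted to NH4+; total volume = 0.04004 L, so [NH4+] = 0.001706/0.04004 = 0.04261 M.
Ka(NH4+) = Kw/Kb = 1.0e-14 / 1.8 x 10^-5 = 5.56e-10.
[H^+] = sqrt(Ka x [NH4+]) = sqrt(5.56e-10 x 0.04261) = 4.87e-6 M.
pH = -log(4.87e-6) = 5.31.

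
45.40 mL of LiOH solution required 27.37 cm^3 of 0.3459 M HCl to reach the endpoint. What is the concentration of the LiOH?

0.209 M

n(HCl) delivered = 0.3459 x 0.02737 = 0.009467 mol.
For a 1:1 reaction, n(LiOH) = 0.009467 mol.
[LiOH] = 0.009467 mol / 0.04540 L = 0.209 M.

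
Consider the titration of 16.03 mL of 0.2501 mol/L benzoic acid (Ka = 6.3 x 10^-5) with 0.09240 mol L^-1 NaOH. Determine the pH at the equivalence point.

8.51

n(C6H5COOH) = 0.2501 x 0.01603 = 0.004009 mol; V(NaOH) at equivalence = 0.004009/0.09240 = 0.04339 L.
At equivalence all the acid is converted to C6H5COO-; total volume = 0.01603 + 0.04339 = 0.05942 L, so [C6H5COO-] = 0.004009/0.05942 = 0.06747 M.
Kb = Kw/Ka = 1.0e-14 / 6.3 x 10^-5 = 1.59e-10.
[OH^-] = sqrt(Kb x [C6H5COO-]) = sqrt(1.59e-10 x 0.06747) = 3.27e-6 M.
pOH = 5.49, so pH = 14.00 - 5.49 = 8.51.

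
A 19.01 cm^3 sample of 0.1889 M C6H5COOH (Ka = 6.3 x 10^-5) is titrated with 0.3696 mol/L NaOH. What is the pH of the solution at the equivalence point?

8.65

n(C6H5COOH) = 0.1889 x 0.01901 = 0.003591 mol; V(NaOH) at equivalence = 0.003591/0.3696 = 0.009716 L.
At equivalence all the acid is converted to C6H5COO-; total volume = 0.01901 + 0.009716 = 0.02873 L, so [C6H5COO-] = 0.003591/0.02873 = 0.1250 M.
Kb = Kw/Ka = 1.0e-14 / 6.3 x 10^-5 = 1.59e-10.
[OH^-] = sqrt(Kb x [C6H5COO-]) = sqrt(1.59e-10 x 0.1250) = 4.45e-6 M.
pOH = 5.35, so pH = 14.00 - 5.35 = 8.65.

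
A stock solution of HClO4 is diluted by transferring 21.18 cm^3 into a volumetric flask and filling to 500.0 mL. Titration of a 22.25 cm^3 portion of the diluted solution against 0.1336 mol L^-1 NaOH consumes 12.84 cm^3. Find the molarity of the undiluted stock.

n(NaOH) = 0.1336 x 0.01284 = 0.001715 mol.
n(HClO4) in the aliquot = 0.001715 mol.
[diluted HClO4] = 0.001715 / 0.02225 = 0.07710 M.
Dilution factor = 500.0/21.18 = 23.61, so [stock] = 0.07710 x 23.61 = 1.82 M.

1.82 M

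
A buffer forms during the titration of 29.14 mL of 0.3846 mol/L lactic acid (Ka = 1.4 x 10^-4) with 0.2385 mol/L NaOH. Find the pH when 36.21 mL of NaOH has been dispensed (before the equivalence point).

4.38

Initial n(HC3H5O3) = 0.3846 x 0.02914 = 0.01121 mol.
n(NaOH) added = 0.2385 x 0.03621 = 0.008636 mol, converting that many moles of HC3H5O3 to C3H5O3-.
Remaining n(HC3H5O3) = 0.002571 mol; n(C3H5O3-) = 0.008636 mol.
By Henderson-Hasselbalch, pH = pKa + log([A^-]/[HA]) = 3.85 + log(0.008636/0.002571) = 3.85 + (+0.53) = 4.38.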